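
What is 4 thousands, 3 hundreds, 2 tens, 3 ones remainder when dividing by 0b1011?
Convert 4 thousands, 3 hundreds, 2 tens, 3 ones (place-value notation) → 4×1000 + 3×100 + 2×10 + 3 = 4323 (decimal)
Convert 0b1011 (binary) → 8 + 2 + 1 = 11 (decimal)
Compute 4323 mod 11 = 0
0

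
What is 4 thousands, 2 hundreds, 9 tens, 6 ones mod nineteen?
Convert 4 thousands, 2 hundreds, 9 tens, 6 ones (place-value notation) → 4×1000 + 2×100 + 9×10 + 6 = 4296 (decimal)
Convert nineteen (English words) → 19 (decimal)
Compute 4296 mod 19 = 2
2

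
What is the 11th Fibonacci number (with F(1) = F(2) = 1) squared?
The 11th Fibonacci number (with F(1) = F(2) = 1): 1, 1, 2, 3, 5, 8, 13, 21, 34, 55, 89 → 89
Compute 89² = 89 × 89 = 7921
7921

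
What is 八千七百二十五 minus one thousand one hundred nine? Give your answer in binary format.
Convert 八千七百二十五 (Chinese numeral) → 8×1000 + 7×100 + 2×10 + 5 = 8725 (decimal)
Convert one thousand one hundred nine (English words) → 1×1000 + 1×100 + 9 = 1109 (decimal)
Compute 8725 - 1109 = 7616
Convert 7616 (decimal) → 7616 = 4096 + 2048 + 1024 + 256 + 128 + 64 → 0b1110111000000 (binary)
0b1110111000000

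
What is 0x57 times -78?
Convert 0x57 (hexadecimal) → 5×16 + 7 = 87 (decimal)
Compute 87 × -78 = -6786
-6786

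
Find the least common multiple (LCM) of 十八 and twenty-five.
Convert 十八 (Chinese numeral) → 1×10 + 8 = 18 (decimal)
Convert twenty-five (English words) → 25 (decimal)
Compute lcm(18, 25) = 450
450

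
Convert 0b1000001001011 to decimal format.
Convert 0b1000001001011 (binary) → 4096 + 64 + 8 + 2 + 1 = 4171 (decimal)
4171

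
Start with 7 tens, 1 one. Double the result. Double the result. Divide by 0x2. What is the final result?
Convert 7 tens, 1 one (place-value notation) → 7×10 + 1 = 71 (decimal)
Start: 71
71 × 2 = 142
142 × 2 = 284
Convert 0x2 (hexadecimal) → 2 (decimal)
284 ÷ 2 = 142
142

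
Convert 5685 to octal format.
Convert 5685 (decimal) → 5685 = 1×4096 + 3×512 + 6×8 + 5 → 0o13065 (octal)
0o13065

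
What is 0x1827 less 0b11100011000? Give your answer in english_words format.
Convert 0x1827 (hexadecimal) → 1×4096 + 8×256 + 2×16 + 7 = 6183 (decimal)
Convert 0b11100011000 (binary) → 1024 + 512 + 256 + 16 + 8 = 1816 (decimal)
Compute 6183 - 1816 = 4367
Convert 4367 (decimal) → 4367 = 4×1000 + 3×100 + 67 → four thousand three hundred sixty-seven (English words)
four thousand three hundred sixty-seven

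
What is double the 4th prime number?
The 4th prime number = 7
Compute 7 × 2 = 14
14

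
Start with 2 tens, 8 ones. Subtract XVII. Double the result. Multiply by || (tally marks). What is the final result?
Convert 2 tens, 8 ones (place-value notation) → 2×10 + 8 = 28 (decimal)
Start: 28
Convert XVII (Roman numeral) → 10 + 5 + 1 + 1 = 17 (decimal)
28 - 17 = 11
11 × 2 = 22
Convert || (tally marks) → 2 (decimal)
22 × 2 = 44
44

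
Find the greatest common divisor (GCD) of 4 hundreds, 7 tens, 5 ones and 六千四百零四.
Convert 4 hundreds, 7 tens, 5 ones (place-value notation) → 4×100 + 7×10 + 5 = 475 (decimal)
Convert 六千四百零四 (Chinese numeral) → 6×1000 + 4×100 + 4 = 6404 (decimal)
Compute gcd(475, 6404) = 1
1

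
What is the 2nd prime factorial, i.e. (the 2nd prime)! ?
Convert the 2nd prime (prime index) → 3 (decimal)
Compute 3! = 6
6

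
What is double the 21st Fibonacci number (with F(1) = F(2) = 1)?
The 21st Fibonacci number (with F(1) = F(2) = 1) = 10946
Compute 10946 × 2 = 21892
21892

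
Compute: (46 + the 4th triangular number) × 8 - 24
Convert the 4th triangular number (triangular index) → 4×5/2 = 10 (decimal)
Expression in decimal: (46 + 10) × 8 - 24
Parentheses first: 46 + 10 = 56
Multiply: 56 × 8 = 448
Subtract: 448 - 24 = 424
424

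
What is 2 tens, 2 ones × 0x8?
Convert 2 tens, 2 ones (place-value notation) → 2×10 + 2 = 22 (decimal)
Convert 0x8 (hexadecimal) → 8 (decimal)
Compute 22 × 8 = 176
176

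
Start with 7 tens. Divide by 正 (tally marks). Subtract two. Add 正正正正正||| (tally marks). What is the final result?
Convert 7 tens (place-value notation) → 7×10 = 70 (decimal)
Start: 70
Convert 正 (tally marks) → 5 (decimal)
70 ÷ 5 = 14
Convert two (English words) → 2 (decimal)
14 - 2 = 12
Convert 正正正正正||| (tally marks) → 5 + 5 + 5 + 5 + 5 + 3 = 28 (decimal)
12 + 28 = 40
40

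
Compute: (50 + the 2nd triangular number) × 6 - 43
Convert the 2nd triangular number (triangular index) → 2×3/2 = 3 (decimal)
Expression in decimal: (50 + 3) × 6 - 43
Parentheses first: 50 + 3 = 53
Multiply: 53 × 6 = 318
Subtract: 318 - 43 = 275
275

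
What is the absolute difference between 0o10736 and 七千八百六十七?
Convert 0o10736 (octal) → 1×4096 + 7×64 + 3×8 + 6 = 4574 (decimal)
Convert 七千八百六十七 (Chinese numeral) → 7×1000 + 8×100 + 6×10 + 7 = 7867 (decimal)
Compute |4574 - 7867| = 3293
3293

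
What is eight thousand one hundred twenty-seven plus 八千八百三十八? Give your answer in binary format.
Convert eight thousand one hundred twenty-seven (English words) → 8×1000 + 1×100 + 27 = 8127 (decimal)
Convert 八千八百三十八 (Chinese numeral) → 8×1000 + 8×100 + 3×10 + 8 = 8838 (decimal)
Compute 8127 + 8838 = 16965
Convert 16965 (decimal) → 16965 = 16384 + 512 + 64 + 4 + 1 → 0b100001001000101 (binary)
0b100001001000101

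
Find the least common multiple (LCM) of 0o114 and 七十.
Convert 0o114 (octal) → 1×64 + 1×8 + 4 = 76 (decimal)
Convert 七十 (Chinese numeral) → 7×10 = 70 (decimal)
Compute lcm(76, 70) = 2660
2660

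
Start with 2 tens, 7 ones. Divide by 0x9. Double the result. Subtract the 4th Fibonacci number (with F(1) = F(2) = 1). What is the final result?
Convert 2 tens, 7 ones (place-value notation) → 2×10 + 7 = 27 (decimal)
Start: 27
Convert 0x9 (hexadecimal) → 9 (decimal)
27 ÷ 9 = 3
3 × 2 = 6
Convert the 4th Fibonacci number (with F(1) = F(2) = 1) (Fibonacci index) → 1, 1, 2, 3 → 3 (decimal)
6 - 3 = 3
3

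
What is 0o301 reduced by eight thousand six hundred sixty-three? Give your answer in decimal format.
Convert 0o301 (octal) → 3×64 + 1 = 193 (decimal)
Convert eight thousand six hundred sixty-three (English words) → 8×1000 + 6×100 + 63 = 8663 (decimal)
Compute 193 - 8663 = -8470
-8470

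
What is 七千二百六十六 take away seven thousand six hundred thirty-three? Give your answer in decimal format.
Convert 七千二百六十六 (Chinese numeral) → 7×1000 + 2×100 + 6×10 + 6 = 7266 (decimal)
Convert seven thousand six hundred thirty-three (English words) → 7×1000 + 6×100 + 33 = 7633 (decimal)
Compute 7266 - 7633 = -367
-367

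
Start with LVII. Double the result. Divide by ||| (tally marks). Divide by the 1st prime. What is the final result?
Convert LVII (Roman numeral) → 50 + 5 + 1 + 1 = 57 (decimal)
Start: 57
57 × 2 = 114
Convert ||| (tally marks) → 3 (decimal)
114 ÷ 3 = 38
Convert the 1st prime (prime index) → 2 (decimal)
38 ÷ 2 = 19
19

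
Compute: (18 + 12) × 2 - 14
Parentheses first: 18 + 12 = 30
Multiply: 30 × 2 = 60
Subtract: 60 - 14 = 46
46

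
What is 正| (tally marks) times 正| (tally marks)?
Convert 正| (tally marks) → 5 + 1 = 6 (decimal)
Convert 正| (tally marks) → 5 + 1 = 6 (decimal)
Compute 6 × 6 = 36
36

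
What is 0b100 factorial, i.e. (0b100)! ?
Convert 0b100 (binary) → 4 (decimal)
Compute 4! = 24
24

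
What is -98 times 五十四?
Convert 五十四 (Chinese numeral) → 5×10 + 4 = 54 (decimal)
Compute -98 × 54 = -5292
-5292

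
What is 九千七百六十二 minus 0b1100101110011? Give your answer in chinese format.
Convert 九千七百六十二 (Chinese numeral) → 9×1000 + 7×100 + 6×10 + 2 = 9762 (decimal)
Convert 0b1100101110011 (binary) → 4096 + 2048 + 256 + 64 + 32 + 16 + 2 + 1 = 6515 (decimal)
Compute 9762 - 6515 = 3247
Convert 3247 (decimal) → 3247 = 3×1000 + 2×100 + 4×10 + 7 → 三千二百四十七 (Chinese numeral)
三千二百四十七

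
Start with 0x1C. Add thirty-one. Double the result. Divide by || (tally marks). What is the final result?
Convert 0x1C (hexadecimal) → 1×16 + 12 = 28 (decimal)
Start: 28
Convert thirty-one (English words) → 31 (decimal)
28 + 31 = 59
59 × 2 = 118
Convert || (tally marks) → 2 (decimal)
118 ÷ 2 = 59
59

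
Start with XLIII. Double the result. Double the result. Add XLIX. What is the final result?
Convert XLIII (Roman numeral) → 40 + 1 + 1 + 1 = 43 (decimal)
Start: 43
43 × 2 = 86
86 × 2 = 172
Convert XLIX (Roman numeral) → 40 + 9 = 49 (decimal)
172 + 49 = 221
221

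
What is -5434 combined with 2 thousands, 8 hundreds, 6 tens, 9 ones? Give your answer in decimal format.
Convert 2 thousands, 8 hundreds, 6 tens, 9 ones (place-value notation) → 2×1000 + 8×100 + 6×10 + 9 = 2869 (decimal)
Compute -5434 + 2869 = -2565
-2565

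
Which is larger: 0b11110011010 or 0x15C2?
Convert 0b11110011010 (binary) → 1024 + 512 + 256 + 128 + 16 + 8 + 2 = 1946 (decimal)
Convert 0x15C2 (hexadecimal) → 1×4096 + 5×256 + 12×16 + 2 = 5570 (decimal)
Compare 1946 vs 5570: larger = 5570
5570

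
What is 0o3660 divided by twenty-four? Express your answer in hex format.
Convert 0o3660 (octal) → 3×512 + 6×64 + 6×8 = 1968 (decimal)
Convert twenty-four (English words) → 24 (decimal)
Compute 1968 ÷ 24 = 82
Convert 82 (decimal) → 82 = 5×16 + 2 → 0x52 (hexadecimal)
0x52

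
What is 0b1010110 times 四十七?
Convert 0b1010110 (binary) → 64 + 16 + 4 + 2 = 86 (decimal)
Convert 四十七 (Chinese numeral) → 4×10 + 7 = 47 (decimal)
Compute 86 × 47 = 4042
4042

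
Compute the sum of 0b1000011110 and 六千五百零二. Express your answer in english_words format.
Convert 0b1000011110 (binary) → 512 + 16 + 8 + 4 + 2 = 542 (decimal)
Convert 六千五百零二 (Chinese numeral) → 6×1000 + 5×100 + 2 = 6502 (decimal)
Compute 542 + 6502 = 7044
Convert 7044 (decimal) → 7044 = 7×1000 + 44 → seven thousand forty-four (English words)
seven thousand forty-four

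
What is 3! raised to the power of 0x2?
Convert 3! (factorial) → 6 (decimal)
Convert 0x2 (hexadecimal) → 2 (decimal)
Compute 6 ^ 2 = 36
36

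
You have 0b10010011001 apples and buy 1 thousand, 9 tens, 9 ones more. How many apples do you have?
Convert 0b10010011001 (binary) → 1024 + 128 + 16 + 8 + 1 = 1177 (decimal)
Convert 1 thousand, 9 tens, 9 ones (place-value notation) → 1×1000 + 9×10 + 9 = 1099 (decimal)
Compute 1177 + 1099 = 2276
2276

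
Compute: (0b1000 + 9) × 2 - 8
Convert 0b1000 (binary) → 8 (decimal)
Expression in decimal: (8 + 9) × 2 - 8
Parentheses first: 8 + 9 = 17
Multiply: 17 × 2 = 34
Subtract: 34 - 8 = 26
26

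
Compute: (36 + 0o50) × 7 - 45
Convert 0o50 (octal) → 5×8 = 40 (decimal)
Expression in decimal: (36 + 40) × 7 - 45
Parentheses first: 36 + 40 = 76
Multiply: 76 × 7 = 532
Subtract: 532 - 45 = 487
487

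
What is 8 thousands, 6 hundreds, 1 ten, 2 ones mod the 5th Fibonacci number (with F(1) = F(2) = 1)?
Convert 8 thousands, 6 hundreds, 1 ten, 2 ones (place-value notation) → 8×1000 + 6×100 + 1×10 + 2 = 8612 (decimal)
Convert the 5th Fibonacci number (with F(1) = F(2) = 1) (Fibonacci index) → 1, 1, 2, 3, 5 → 5 (decimal)
Compute 8612 mod 5 = 2
2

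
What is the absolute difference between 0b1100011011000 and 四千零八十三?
Convert 0b1100011011000 (binary) → 4096 + 2048 + 128 + 64 + 16 + 8 = 6360 (decimal)
Convert 四千零八十三 (Chinese numeral) → 4×1000 + 8×10 + 3 = 4083 (decimal)
Compute |6360 - 4083| = 2277
2277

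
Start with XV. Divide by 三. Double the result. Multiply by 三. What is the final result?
Convert XV (Roman numeral) → 10 + 5 = 15 (decimal)
Start: 15
Convert 三 (Chinese numeral) → 3 (decimal)
15 ÷ 3 = 5
5 × 2 = 10
Convert 三 (Chinese numeral) → 3 (decimal)
10 × 3 = 30
30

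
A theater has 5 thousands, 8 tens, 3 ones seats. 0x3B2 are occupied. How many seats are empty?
Convert 5 thousands, 8 tens, 3 ones (place-value notation) → 5×1000 + 8×10 + 3 = 5083 (decimal)
Convert 0x3B2 (hexadecimal) → 3×256 + 11×16 + 2 = 946 (decimal)
Compute 5083 - 946 = 4137
4137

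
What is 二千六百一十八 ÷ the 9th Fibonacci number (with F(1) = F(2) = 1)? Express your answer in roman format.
Convert 二千六百一十八 (Chinese numeral) → 2×1000 + 6×100 + 1×10 + 8 = 2618 (decimal)
Convert the 9th Fibonacci number (with F(1) = F(2) = 1) (Fibonacci index) → 1, 1, 2, 3, 5, 8, 13, 21, 34 → 34 (decimal)
Compute 2618 ÷ 34 = 77
Convert 77 (decimal) → 77 = 50 + 10 + 10 + 5 + 1 + 1 → LXXVII (Roman numeral)
LXXVII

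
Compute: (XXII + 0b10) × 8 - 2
Convert XXII (Roman numeral) → 10 + 10 + 1 + 1 = 22 (decimal)
Convert 0b10 (binary) → 2 (decimal)
Expression in decimal: (22 + 2) × 8 - 2
Parentheses first: 22 + 2 = 24
Multiply: 24 × 8 = 192
Subtract: 192 - 2 = 190
190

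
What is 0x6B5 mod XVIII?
Convert 0x6B5 (hexadecimal) → 6×256 + 11×16 + 5 = 1717 (decimal)
Convert XVIII (Roman numeral) → 10 + 5 + 1 + 1 + 1 = 18 (decimal)
Compute 1717 mod 18 = 7
7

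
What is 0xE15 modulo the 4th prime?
Convert 0xE15 (hexadecimal) → 14×256 + 1×16 + 5 = 3605 (decimal)
Convert the 4th prime (prime index) → 7 (decimal)
Compute 3605 mod 7 = 0
0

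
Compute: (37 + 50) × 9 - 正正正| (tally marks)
Convert 正正正| (tally marks) → 5 + 5 + 5 + 1 = 16 (decimal)
Expression in decimal: (37 + 50) × 9 - 16
Parentheses first: 37 + 50 = 87
Multiply: 87 × 9 = 783
Subtract: 783 - 16 = 767
767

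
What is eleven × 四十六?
Convert eleven (English words) → 11 (decimal)
Convert 四十六 (Chinese numeral) → 4×10 + 6 = 46 (decimal)
Compute 11 × 46 = 506
506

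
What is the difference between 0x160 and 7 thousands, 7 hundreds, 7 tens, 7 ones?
Convert 0x160 (hexadecimal) → 1×256 + 6×16 = 352 (decimal)
Convert 7 thousands, 7 hundreds, 7 tens, 7 ones (place-value notation) → 7×1000 + 7×100 + 7×10 + 7 = 7777 (decimal)
Difference: |352 - 7777| = 7425
7425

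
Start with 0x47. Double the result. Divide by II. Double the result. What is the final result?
Convert 0x47 (hexadecimal) → 4×16 + 7 = 71 (decimal)
Start: 71
71 × 2 = 142
Convert II (Roman numeral) → 1 + 1 = 2 (decimal)
142 ÷ 2 = 71
71 × 2 = 142
142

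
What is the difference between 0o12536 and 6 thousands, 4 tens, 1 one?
Convert 0o12536 (octal) → 1×4096 + 2×512 + 5×64 + 3×8 + 6 = 5470 (decimal)
Convert 6 thousands, 4 tens, 1 one (place-value notation) → 6×1000 + 4×10 + 1 = 6041 (decimal)
Difference: |5470 - 6041| = 571
571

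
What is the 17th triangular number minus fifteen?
The 17th triangular number = 17×18/2 = 153
Convert fifteen (English words) → 15 (decimal)
Compute 153 - 15 = 138
138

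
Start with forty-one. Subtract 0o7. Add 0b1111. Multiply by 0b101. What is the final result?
Convert forty-one (English words) → 41 (decimal)
Start: 41
Convert 0o7 (octal) → 7 (decimal)
41 - 7 = 34
Convert 0b1111 (binary) → 8 + 4 + 2 + 1 = 15 (decimal)
34 + 15 = 49
Convert 0b101 (binary) → 4 + 1 = 5 (decimal)
49 × 5 = 245
245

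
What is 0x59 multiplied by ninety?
Convert 0x59 (hexadecimal) → 5×16 + 9 = 89 (decimal)
Convert ninety (English words) → 90 (decimal)
Compute 89 × 90 = 8010
8010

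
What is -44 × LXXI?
Convert LXXI (Roman numeral) → 50 + 10 + 10 + 1 = 71 (decimal)
Compute -44 × 71 = -3124
-3124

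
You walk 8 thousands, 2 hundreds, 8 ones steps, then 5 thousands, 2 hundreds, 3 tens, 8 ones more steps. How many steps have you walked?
Convert 8 thousands, 2 hundreds, 8 ones (place-value notation) → 8×1000 + 2×100 + 8 = 8208 (decimal)
Convert 5 thousands, 2 hundreds, 3 tens, 8 ones (place-value notation) → 5×1000 + 2×100 + 3×10 + 8 = 5238 (decimal)
Compute 8208 + 5238 = 13446
13446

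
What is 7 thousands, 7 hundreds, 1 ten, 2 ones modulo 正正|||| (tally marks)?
Convert 7 thousands, 7 hundreds, 1 ten, 2 ones (place-value notation) → 7×1000 + 7×100 + 1×10 + 2 = 7712 (decimal)
Convert 正正|||| (tally marks) → 5 + 5 + 4 = 14 (decimal)
Compute 7712 mod 14 = 12
12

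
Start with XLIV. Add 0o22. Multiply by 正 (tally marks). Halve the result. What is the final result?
Convert XLIV (Roman numeral) → 40 + 4 = 44 (decimal)
Start: 44
Convert 0o22 (octal) → 2×8 + 2 = 18 (decimal)
44 + 18 = 62
Convert 正 (tally marks) → 5 (decimal)
62 × 5 = 310
310 ÷ 2 = 155
155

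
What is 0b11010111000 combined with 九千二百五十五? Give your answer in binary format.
Convert 0b11010111000 (binary) → 1024 + 512 + 128 + 32 + 16 + 8 = 1720 (decimal)
Convert 九千二百五十五 (Chinese numeral) → 9×1000 + 2×100 + 5×10 + 5 = 9255 (decimal)
Compute 1720 + 9255 = 10975
Convert 10975 (decimal) → 10975 = 8192 + 2048 + 512 + 128 + 64 + 16 + 8 + 4 + 2 + 1 → 0b10101011011111 (binary)
0b10101011011111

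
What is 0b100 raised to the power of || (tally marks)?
Convert 0b100 (binary) → 4 (decimal)
Convert || (tally marks) → 2 (decimal)
Compute 4 ^ 2 = 16
16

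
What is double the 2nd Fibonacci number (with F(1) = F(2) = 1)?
The 2nd Fibonacci number (with F(1) = F(2) = 1) = 1
Compute 1 × 2 = 2
2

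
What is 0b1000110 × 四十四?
Convert 0b1000110 (binary) → 64 + 4 + 2 = 70 (decimal)
Convert 四十四 (Chinese numeral) → 4×10 + 4 = 44 (decimal)
Compute 70 × 44 = 3080
3080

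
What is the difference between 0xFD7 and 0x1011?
Convert 0xFD7 (hexadecimal) → 15×256 + 13×16 + 7 = 4055 (decimal)
Convert 0x1011 (hexadecimal) → 1×4096 + 1×16 + 1 = 4113 (decimal)
Difference: |4055 - 4113| = 58
58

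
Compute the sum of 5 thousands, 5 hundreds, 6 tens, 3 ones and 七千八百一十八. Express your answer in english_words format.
Convert 5 thousands, 5 hundreds, 6 tens, 3 ones (place-value notation) → 5×1000 + 5×100 + 6×10 + 3 = 5563 (decimal)
Convert 七千八百一十八 (Chinese numeral) → 7×1000 + 8×100 + 1×10 + 8 = 7818 (decimal)
Compute 5563 + 7818 = 13381
Convert 13381 (decimal) → 13381 = 13×1000 + 3×100 + 81 → thirteen thousand three hundred eighty-one (English words)
thirteen thousand three hundred eighty-one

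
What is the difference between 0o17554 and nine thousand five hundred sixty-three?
Convert 0o17554 (octal) → 1×4096 + 7×512 + 5×64 + 5×8 + 4 = 8044 (decimal)
Convert nine thousand five hundred sixty-three (English words) → 9×1000 + 5×100 + 63 = 9563 (decimal)
Difference: |8044 - 9563| = 1519
1519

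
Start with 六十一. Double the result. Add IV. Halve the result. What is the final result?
Convert 六十一 (Chinese numeral) → 6×10 + 1 = 61 (decimal)
Start: 61
61 × 2 = 122
Convert IV (Roman numeral) → 4 (decimal)
122 + 4 = 126
126 ÷ 2 = 63
63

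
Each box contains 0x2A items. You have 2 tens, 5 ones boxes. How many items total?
Convert 0x2A (hexadecimal) → 2×16 + 10 = 42 (decimal)
Convert 2 tens, 5 ones (place-value notation) → 2×10 + 5 = 25 (decimal)
Compute 42 × 25 = 1050
1050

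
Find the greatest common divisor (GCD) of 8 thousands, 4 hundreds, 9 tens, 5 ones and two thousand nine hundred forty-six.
Convert 8 thousands, 4 hundreds, 9 tens, 5 ones (place-value notation) → 8×1000 + 4×100 + 9×10 + 5 = 8495 (decimal)
Convert two thousand nine hundred forty-six (English words) → 2×1000 + 9×100 + 46 = 2946 (decimal)
Compute gcd(8495, 2946) = 1
1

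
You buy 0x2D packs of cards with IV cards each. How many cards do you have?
Convert IV (Roman numeral) → 4 (decimal)
Convert 0x2D (hexadecimal) → 2×16 + 13 = 45 (decimal)
Compute 4 × 45 = 180
180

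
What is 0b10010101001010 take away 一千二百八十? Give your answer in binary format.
Convert 0b10010101001010 (binary) → 8192 + 1024 + 256 + 64 + 8 + 2 = 9546 (decimal)
Convert 一千二百八十 (Chinese numeral) → 1×1000 + 2×100 + 8×10 = 1280 (decimal)
Compute 9546 - 1280 = 8266
Convert 8266 (decimal) → 8266 = 8192 + 64 + 8 + 2 → 0b10000001001010 (binary)
0b10000001001010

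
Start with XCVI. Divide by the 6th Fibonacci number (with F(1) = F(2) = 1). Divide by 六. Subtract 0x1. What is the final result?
Convert XCVI (Roman numeral) → 90 + 5 + 1 = 96 (decimal)
Start: 96
Convert the 6th Fibonacci number (with F(1) = F(2) = 1) (Fibonacci index) → 1, 1, 2, 3, 5, 8 → 8 (decimal)
96 ÷ 8 = 12
Convert 六 (Chinese numeral) → 6 (decimal)
12 ÷ 6 = 2
Convert 0x1 (hexadecimal) → 1 (decimal)
2 - 1 = 1
1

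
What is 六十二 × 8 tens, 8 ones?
Convert 六十二 (Chinese numeral) → 6×10 + 2 = 62 (decimal)
Convert 8 tens, 8 ones (place-value notation) → 8×10 + 8 = 88 (decimal)
Compute 62 × 88 = 5456
5456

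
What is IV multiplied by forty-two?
Convert IV (Roman numeral) → 4 (decimal)
Convert forty-two (English words) → 42 (decimal)
Compute 4 × 42 = 168
168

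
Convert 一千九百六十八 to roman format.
Convert 一千九百六十八 (Chinese numeral) → 1×1000 + 9×100 + 6×10 + 8 = 1968 (decimal)
Convert 1968 (decimal) → 1968 = 1000 + 900 + 50 + 10 + 5 + 1 + 1 + 1 → MCMLXVIII (Roman numeral)
MCMLXVIII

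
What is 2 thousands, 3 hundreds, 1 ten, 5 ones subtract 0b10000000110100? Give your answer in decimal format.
Convert 2 thousands, 3 hundreds, 1 ten, 5 ones (place-value notation) → 2×1000 + 3×100 + 1×10 + 5 = 2315 (decimal)
Convert 0b10000000110100 (binary) → 8192 + 32 + 16 + 4 = 8244 (decimal)
Compute 2315 - 8244 = -5929
-5929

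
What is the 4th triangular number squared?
The 4th triangular number = 4×5/2 = 10
Compute 10² = 10 × 10 = 100
100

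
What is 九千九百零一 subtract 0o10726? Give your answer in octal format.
Convert 九千九百零一 (Chinese numeral) → 9×1000 + 9×100 + 1 = 9901 (decimal)
Convert 0o10726 (octal) → 1×4096 + 7×64 + 2×8 + 6 = 4566 (decimal)
Compute 9901 - 4566 = 5335
Convert 5335 (decimal) → 5335 = 1×4096 + 2×512 + 3×64 + 2×8 + 7 → 0o12327 (octal)
0o12327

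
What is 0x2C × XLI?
Convert 0x2C (hexadecimal) → 2×16 + 12 = 44 (decimal)
Convert XLI (Roman numeral) → 40 + 1 = 41 (decimal)
Compute 44 × 41 = 1804
1804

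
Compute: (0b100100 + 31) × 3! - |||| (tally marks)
Convert 0b100100 (binary) → 32 + 4 = 36 (decimal)
Convert 3! (factorial) → 6 (decimal)
Convert |||| (tally marks) → 4 (decimal)
Expression in decimal: (36 + 31) × 6 - 4
Parentheses first: 36 + 31 = 67
Multiply: 67 × 6 = 402
Subtract: 402 - 4 = 398
398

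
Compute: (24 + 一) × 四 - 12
Convert 一 (Chinese numeral) → 1 (decimal)
Convert 四 (Chinese numeral) → 4 (decimal)
Expression in decimal: (24 + 1) × 4 - 12
Parentheses first: 24 + 1 = 25
Multiply: 25 × 4 = 100
Subtract: 100 - 12 = 88
88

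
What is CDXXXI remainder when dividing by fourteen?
Convert CDXXXI (Roman numeral) → 400 + 10 + 10 + 10 + 1 = 431 (decimal)
Convert fourteen (English words) → 14 (decimal)
Compute 431 mod 14 = 11
11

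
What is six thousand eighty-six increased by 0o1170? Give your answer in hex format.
Convert six thousand eighty-six (English words) → 6×1000 + 86 = 6086 (decimal)
Convert 0o1170 (octal) → 1×512 + 1×64 + 7×8 = 632 (decimal)
Compute 6086 + 632 = 6718
Convert 6718 (decimal) → 6718 = 1×4096 + 10×256 + 3×16 + 14 → 0x1A3E (hexadecimal)
0x1A3E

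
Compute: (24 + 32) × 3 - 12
Parentheses first: 24 + 32 = 56
Multiply: 56 × 3 = 168
Subtract: 168 - 12 = 156
156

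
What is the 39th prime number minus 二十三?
The 39th prime number = 167
Convert 二十三 (Chinese numeral) → 2×10 + 3 = 23 (decimal)
Compute 167 - 23 = 144
144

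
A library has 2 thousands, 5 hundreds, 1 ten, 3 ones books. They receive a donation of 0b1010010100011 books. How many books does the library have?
Convert 2 thousands, 5 hundreds, 1 ten, 3 ones (place-value notation) → 2×1000 + 5×100 + 1×10 + 3 = 2513 (decimal)
Convert 0b1010010100011 (binary) → 4096 + 1024 + 128 + 32 + 2 + 1 = 5283 (decimal)
Compute 2513 + 5283 = 7796
7796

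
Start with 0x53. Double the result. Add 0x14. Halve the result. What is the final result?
Convert 0x53 (hexadecimal) → 5×16 + 3 = 83 (decimal)
Start: 83
83 × 2 = 166
Convert 0x14 (hexadecimal) → 1×16 + 4 = 20 (decimal)
166 + 20 = 186
186 ÷ 2 = 93
93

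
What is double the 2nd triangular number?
The 2nd triangular number = 2×3/2 = 3
Compute 3 × 2 = 6
6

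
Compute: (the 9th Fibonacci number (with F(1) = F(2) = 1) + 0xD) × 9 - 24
Convert the 9th Fibonacci number (with F(1) = F(2) = 1) (Fibonacci index) → 1, 1, 2, 3, 5, 8, 13, 21, 34 → 34 (decimal)
Convert 0xD (hexadecimal) → 13 (decimal)
Expression in decimal: (34 + 13) × 9 - 24
Parentheses first: 34 + 13 = 47
Multiply: 47 × 9 = 423
Subtract: 423 - 24 = 399
399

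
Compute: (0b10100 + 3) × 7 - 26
Convert 0b10100 (binary) → 16 + 4 = 20 (decimal)
Expression in decimal: (20 + 3) × 7 - 26
Parentheses first: 20 + 3 = 23
Multiply: 23 × 7 = 161
Subtract: 161 - 26 = 135
135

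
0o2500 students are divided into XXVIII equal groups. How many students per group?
Convert 0o2500 (octal) → 2×512 + 5×64 = 1344 (decimal)
Convert XXVIII (Roman numeral) → 10 + 10 + 5 + 1 + 1 + 1 = 28 (decimal)
Compute 1344 ÷ 28 = 48
48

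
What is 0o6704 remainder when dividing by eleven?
Convert 0o6704 (octal) → 6×512 + 7×64 + 4 = 3524 (decimal)
Convert eleven (English words) → 11 (decimal)
Compute 3524 mod 11 = 4
4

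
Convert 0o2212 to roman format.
Convert 0o2212 (octal) → 2×512 + 2×64 + 1×8 + 2 = 1162 (decimal)
Convert 1162 (decimal) → 1162 = 1000 + 100 + 50 + 10 + 1 + 1 → MCLXII (Roman numeral)
MCLXII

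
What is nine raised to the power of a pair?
Convert nine (English words) → 9 (decimal)
Convert a pair (colloquial) → 2 (decimal)
Compute 9 ^ 2 = 81
81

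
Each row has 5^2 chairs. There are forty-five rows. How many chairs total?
Convert 5^2 (power) → 25 (decimal)
Convert forty-five (English words) → 45 (decimal)
Compute 25 × 45 = 1125
1125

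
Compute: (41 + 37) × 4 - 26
Parentheses first: 41 + 37 = 78
Multiply: 78 × 4 = 312
Subtract: 312 - 26 = 286
286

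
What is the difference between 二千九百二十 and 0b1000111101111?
Convert 二千九百二十 (Chinese numeral) → 2×1000 + 9×100 + 2×10 = 2920 (decimal)
Convert 0b1000111101111 (binary) → 4096 + 256 + 128 + 64 + 32 + 8 + 4 + 2 + 1 = 4591 (decimal)
Difference: |2920 - 4591| = 1671
1671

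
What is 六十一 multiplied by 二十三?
Convert 六十一 (Chinese numeral) → 6×10 + 1 = 61 (decimal)
Convert 二十三 (Chinese numeral) → 2×10 + 3 = 23 (decimal)
Compute 61 × 23 = 1403
1403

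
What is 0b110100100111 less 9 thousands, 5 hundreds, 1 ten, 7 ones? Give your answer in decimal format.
Convert 0b110100100111 (binary) → 2048 + 1024 + 256 + 32 + 4 + 2 + 1 = 3367 (decimal)
Convert 9 thousands, 5 hundreds, 1 ten, 7 ones (place-value notation) → 9×1000 + 5×100 + 1×10 + 7 = 9517 (decimal)
Compute 3367 - 9517 = -6150
-6150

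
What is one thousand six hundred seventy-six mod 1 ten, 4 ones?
Convert one thousand six hundred seventy-six (English words) → 1×1000 + 6×100 + 76 = 1676 (decimal)
Convert 1 ten, 4 ones (place-value notation) → 1×10 + 4 = 14 (decimal)
Compute 1676 mod 14 = 10
10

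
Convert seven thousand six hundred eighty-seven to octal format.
Convert seven thousand six hundred eighty-seven (English words) → 7×1000 + 6×100 + 87 = 7687 (decimal)
Convert 7687 (decimal) → 7687 = 1×4096 + 7×512 + 7 → 0o17007 (octal)
0o17007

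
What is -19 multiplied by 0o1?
Convert 0o1 (octal) → 1 (decimal)
Compute -19 × 1 = -19
-19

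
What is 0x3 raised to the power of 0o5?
Convert 0x3 (hexadecimal) → 3 (decimal)
Convert 0o5 (octal) → 5 (decimal)
Compute 3 ^ 5 = 243
243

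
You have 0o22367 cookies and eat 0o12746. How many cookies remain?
Convert 0o22367 (octal) → 2×4096 + 2×512 + 3×64 + 6×8 + 7 = 9463 (decimal)
Convert 0o12746 (octal) → 1×4096 + 2×512 + 7×64 + 4×8 + 6 = 5606 (decimal)
Compute 9463 - 5606 = 3857
3857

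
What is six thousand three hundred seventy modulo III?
Convert six thousand three hundred seventy (English words) → 6×1000 + 3×100 + 70 = 6370 (decimal)
Convert III (Roman numeral) → 1 + 1 + 1 = 3 (decimal)
Compute 6370 mod 3 = 1
1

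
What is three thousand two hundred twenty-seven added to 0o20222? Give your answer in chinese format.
Convert three thousand two hundred twenty-seven (English words) → 3×1000 + 2×100 + 27 = 3227 (decimal)
Convert 0o20222 (octal) → 2×4096 + 2×64 + 2×8 + 2 = 8338 (decimal)
Compute 3227 + 8338 = 11565
Convert 11565 (decimal) → 11565 = 1×10000 + 1×1000 + 5×100 + 6×10 + 5 → 一万一千五百六十五 (Chinese numeral)
一万一千五百六十五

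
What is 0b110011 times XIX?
Convert 0b110011 (binary) → 32 + 16 + 2 + 1 = 51 (decimal)
Convert XIX (Roman numeral) → 10 + 9 = 19 (decimal)
Compute 51 × 19 = 969
969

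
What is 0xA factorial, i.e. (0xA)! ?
Convert 0xA (hexadecimal) → 10 (decimal)
Compute 10! = 3628800
3628800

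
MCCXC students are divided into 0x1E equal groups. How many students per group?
Convert MCCXC (Roman numeral) → 1000 + 100 + 100 + 90 = 1290 (decimal)
Convert 0x1E (hexadecimal) → 1×16 + 14 = 30 (decimal)
Compute 1290 ÷ 30 = 43
43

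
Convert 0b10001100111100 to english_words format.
Convert 0b10001100111100 (binary) → 8192 + 512 + 256 + 32 + 16 + 8 + 4 = 9020 (decimal)
Convert 9020 (decimal) → 9020 = 9×1000 + 20 → nine thousand twenty (English words)
nine thousand twenty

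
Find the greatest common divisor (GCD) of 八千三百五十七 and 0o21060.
Convert 八千三百五十七 (Chinese numeral) → 8×1000 + 3×100 + 5×10 + 7 = 8357 (decimal)
Convert 0o21060 (octal) → 2×4096 + 1×512 + 6×8 = 8752 (decimal)
Compute gcd(8357, 8752) = 1
1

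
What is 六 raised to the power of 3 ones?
Convert 六 (Chinese numeral) → 6 (decimal)
Convert 3 ones (place-value notation) → 3 (decimal)
Compute 6 ^ 3 = 216
216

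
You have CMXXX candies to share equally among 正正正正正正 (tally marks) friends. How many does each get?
Convert CMXXX (Roman numeral) → 900 + 10 + 10 + 10 = 930 (decimal)
Convert 正正正正正正 (tally marks) → 5 + 5 + 5 + 5 + 5 + 5 = 30 (decimal)
Compute 930 ÷ 30 = 31
31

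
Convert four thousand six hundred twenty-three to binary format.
Convert four thousand six hundred twenty-three (English words) → 4×1000 + 6×100 + 23 = 4623 (decimal)
Convert 4623 (decimal) → 4623 = 4096 + 512 + 8 + 4 + 2 + 1 → 0b1001000001111 (binary)
0b1001000001111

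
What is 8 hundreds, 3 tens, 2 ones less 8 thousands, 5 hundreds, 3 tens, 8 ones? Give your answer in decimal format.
Convert 8 hundreds, 3 tens, 2 ones (place-value notation) → 8×100 + 3×10 + 2 = 832 (decimal)
Convert 8 thousands, 5 hundreds, 3 tens, 8 ones (place-value notation) → 8×1000 + 5×100 + 3×10 + 8 = 8538 (decimal)
Compute 832 - 8538 = -7706
-7706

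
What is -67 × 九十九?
Convert 九十九 (Chinese numeral) → 9×10 + 9 = 99 (decimal)
Compute -67 × 99 = -6633
-6633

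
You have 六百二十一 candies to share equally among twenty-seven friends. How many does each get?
Convert 六百二十一 (Chinese numeral) → 6×100 + 2×10 + 1 = 621 (decimal)
Convert twenty-seven (English words) → 27 (decimal)
Compute 621 ÷ 27 = 23
23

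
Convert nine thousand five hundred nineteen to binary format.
Convert nine thousand five hundred nineteen (English words) → 9×1000 + 5×100 + 19 = 9519 (decimal)
Convert 9519 (decimal) → 9519 = 8192 + 1024 + 256 + 32 + 8 + 4 + 2 + 1 → 0b10010100101111 (binary)
0b10010100101111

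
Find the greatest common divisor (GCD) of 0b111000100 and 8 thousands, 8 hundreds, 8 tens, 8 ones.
Convert 0b111000100 (binary) → 256 + 128 + 64 + 4 = 452 (decimal)
Convert 8 thousands, 8 hundreds, 8 tens, 8 ones (place-value notation) → 8×1000 + 8×100 + 8×10 + 8 = 8888 (decimal)
Compute gcd(452, 8888) = 4
4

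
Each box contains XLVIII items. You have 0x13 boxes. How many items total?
Convert XLVIII (Roman numeral) → 40 + 5 + 1 + 1 + 1 = 48 (decimal)
Convert 0x13 (hexadecimal) → 1×16 + 3 = 19 (decimal)
Compute 48 × 19 = 912
912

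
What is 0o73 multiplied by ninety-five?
Convert 0o73 (octal) → 7×8 + 3 = 59 (decimal)
Convert ninety-five (English words) → 95 (decimal)
Compute 59 × 95 = 5605
5605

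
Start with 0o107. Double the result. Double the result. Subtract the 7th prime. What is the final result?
Convert 0o107 (octal) → 1×64 + 7 = 71 (decimal)
Start: 71
71 × 2 = 142
142 × 2 = 284
Convert the 7th prime (prime index) → 17 (decimal)
284 - 17 = 267
267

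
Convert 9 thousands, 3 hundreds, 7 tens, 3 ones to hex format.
Convert 9 thousands, 3 hundreds, 7 tens, 3 ones (place-value notation) → 9×1000 + 3×100 + 7×10 + 3 = 9373 (decimal)
Convert 9373 (decimal) → 9373 = 2×4096 + 4×256 + 9×16 + 13 → 0x249D (hexadecimal)
0x249D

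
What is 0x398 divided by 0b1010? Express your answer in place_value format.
Convert 0x398 (hexadecimal) → 3×256 + 9×16 + 8 = 920 (decimal)
Convert 0b1010 (binary) → 8 + 2 = 10 (decimal)
Compute 920 ÷ 10 = 92
Convert 92 (decimal) → 92 = 9×10 + 2 → 9 tens, 2 ones (place-value notation)
9 tens, 2 ones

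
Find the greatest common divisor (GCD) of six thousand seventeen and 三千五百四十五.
Convert six thousand seventeen (English words) → 6×1000 + 17 = 6017 (decimal)
Convert 三千五百四十五 (Chinese numeral) → 3×1000 + 5×100 + 4×10 + 5 = 3545 (decimal)
Compute gcd(6017, 3545) = 1
1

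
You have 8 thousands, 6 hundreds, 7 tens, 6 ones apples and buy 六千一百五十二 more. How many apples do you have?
Convert 8 thousands, 6 hundreds, 7 tens, 6 ones (place-value notation) → 8×1000 + 6×100 + 7×10 + 6 = 8676 (decimal)
Convert 六千一百五十二 (Chinese numeral) → 6×1000 + 1×100 + 5×10 + 2 = 6152 (decimal)
Compute 8676 + 6152 = 14828
14828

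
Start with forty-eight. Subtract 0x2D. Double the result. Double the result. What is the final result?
Convert forty-eight (English words) → 48 (decimal)
Start: 48
Convert 0x2D (hexadecimal) → 2×16 + 13 = 45 (decimal)
48 - 45 = 3
3 × 2 = 6
6 × 2 = 12
12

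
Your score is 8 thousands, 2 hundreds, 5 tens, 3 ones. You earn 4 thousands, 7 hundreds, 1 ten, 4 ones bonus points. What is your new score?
Convert 8 thousands, 2 hundreds, 5 tens, 3 ones (place-value notation) → 8×1000 + 2×100 + 5×10 + 3 = 8253 (decimal)
Convert 4 thousands, 7 hundreds, 1 ten, 4 ones (place-value notation) → 4×1000 + 7×100 + 1×10 + 4 = 4714 (decimal)
Compute 8253 + 4714 = 12967
12967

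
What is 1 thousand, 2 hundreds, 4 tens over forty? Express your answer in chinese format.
Convert 1 thousand, 2 hundreds, 4 tens (place-value notation) → 1×1000 + 2×100 + 4×10 = 1240 (decimal)
Convert forty (English words) → 40 (decimal)
Compute 1240 ÷ 40 = 31
Convert 31 (decimal) → 31 = 3×10 + 1 → 三十一 (Chinese numeral)
三十一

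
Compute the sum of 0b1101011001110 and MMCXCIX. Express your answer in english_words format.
Convert 0b1101011001110 (binary) → 4096 + 2048 + 512 + 128 + 64 + 8 + 4 + 2 = 6862 (decimal)
Convert MMCXCIX (Roman numeral) → 1000 + 1000 + 100 + 90 + 9 = 2199 (decimal)
Compute 6862 + 2199 = 9061
Convert 9061 (decimal) → 9061 = 9×1000 + 61 → nine thousand sixty-one (English words)
nine thousand sixty-one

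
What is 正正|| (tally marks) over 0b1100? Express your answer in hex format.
Convert 正正|| (tally marks) → 5 + 5 + 2 = 12 (decimal)
Convert 0b1100 (binary) → 8 + 4 = 12 (decimal)
Compute 12 ÷ 12 = 1
Convert 1 (decimal) → 0x1 (hexadecimal)
0x1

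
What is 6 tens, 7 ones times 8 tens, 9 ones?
Convert 6 tens, 7 ones (place-value notation) → 6×10 + 7 = 67 (decimal)
Convert 8 tens, 9 ones (place-value notation) → 8×10 + 9 = 89 (decimal)
Compute 67 × 89 = 5963
5963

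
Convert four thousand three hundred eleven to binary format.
Convert four thousand three hundred eleven (English words) → 4×1000 + 3×100 + 11 = 4311 (decimal)
Convert 4311 (decimal) → 4311 = 4096 + 128 + 64 + 16 + 4 + 2 + 1 → 0b1000011010111 (binary)
0b1000011010111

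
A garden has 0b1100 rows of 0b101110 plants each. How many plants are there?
Convert 0b101110 (binary) → 32 + 8 + 4 + 2 = 46 (decimal)
Convert 0b1100 (binary) → 8 + 4 = 12 (decimal)
Compute 46 × 12 = 552
552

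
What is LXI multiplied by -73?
Convert LXI (Roman numeral) → 50 + 10 + 1 = 61 (decimal)
Compute 61 × -73 = -4453
-4453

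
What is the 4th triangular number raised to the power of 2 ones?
Convert the 4th triangular number (triangular index) → 4×5/2 = 10 (decimal)
Convert 2 ones (place-value notation) → 2 (decimal)
Compute 10 ^ 2 = 100
100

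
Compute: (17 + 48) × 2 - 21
Parentheses first: 17 + 48 = 65
Multiply: 65 × 2 = 130
Subtract: 130 - 21 = 109
109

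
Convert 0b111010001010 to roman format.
Convert 0b111010001010 (binary) → 2048 + 1024 + 512 + 128 + 8 + 2 = 3722 (decimal)
Convert 3722 (decimal) → 3722 = 1000 + 1000 + 1000 + 500 + 100 + 100 + 10 + 10 + 1 + 1 → MMMDCCXXII (Roman numeral)
MMMDCCXXII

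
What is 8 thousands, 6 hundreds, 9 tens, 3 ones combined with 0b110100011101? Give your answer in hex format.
Convert 8 thousands, 6 hundreds, 9 tens, 3 ones (place-value notation) → 8×1000 + 6×100 + 9×10 + 3 = 8693 (decimal)
Convert 0b110100011101 (binary) → 2048 + 1024 + 256 + 16 + 8 + 4 + 1 = 3357 (decimal)
Compute 8693 + 3357 = 12050
Convert 12050 (decimal) → 12050 = 2×4096 + 15×256 + 1×16 + 2 → 0x2F12 (hexadecimal)
0x2F12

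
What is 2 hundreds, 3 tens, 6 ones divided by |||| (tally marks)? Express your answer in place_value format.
Convert 2 hundreds, 3 tens, 6 ones (place-value notation) → 2×100 + 3×10 + 6 = 236 (decimal)
Convert |||| (tally marks) → 4 (decimal)
Compute 236 ÷ 4 = 59
Convert 59 (decimal) → 59 = 5×10 + 9 → 5 tens, 9 ones (place-value notation)
5 tens, 9 ones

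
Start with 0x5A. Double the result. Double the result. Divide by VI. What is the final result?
Convert 0x5A (hexadecimal) → 5×16 + 10 = 90 (decimal)
Start: 90
90 × 2 = 180
180 × 2 = 360
Convert VI (Roman numeral) → 5 + 1 = 6 (decimal)
360 ÷ 6 = 60
60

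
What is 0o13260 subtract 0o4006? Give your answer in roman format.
Convert 0o13260 (octal) → 1×4096 + 3×512 + 2×64 + 6×8 = 5808 (decimal)
Convert 0o4006 (octal) → 4×512 + 6 = 2054 (decimal)
Compute 5808 - 2054 = 3754
Convert 3754 (decimal) → 3754 = 1000 + 1000 + 1000 + 500 + 100 + 100 + 50 + 4 → MMMDCCLIV (Roman numeral)
MMMDCCLIV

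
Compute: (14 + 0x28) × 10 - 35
Convert 0x28 (hexadecimal) → 2×16 + 8 = 40 (decimal)
Expression in decimal: (14 + 40) × 10 - 35
Parentheses first: 14 + 40 = 54
Multiply: 54 × 10 = 540
Subtract: 540 - 35 = 505
505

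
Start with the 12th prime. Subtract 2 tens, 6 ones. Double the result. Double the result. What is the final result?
Convert the 12th prime (prime index) → 37 (decimal)
Start: 37
Convert 2 tens, 6 ones (place-value notation) → 2×10 + 6 = 26 (decimal)
37 - 26 = 11
11 × 2 = 22
22 × 2 = 44
44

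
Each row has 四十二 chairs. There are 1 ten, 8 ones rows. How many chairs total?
Convert 四十二 (Chinese numeral) → 4×10 + 2 = 42 (decimal)
Convert 1 ten, 8 ones (place-value notation) → 1×10 + 8 = 18 (decimal)
Compute 42 × 18 = 756
756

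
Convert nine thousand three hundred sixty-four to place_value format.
Convert nine thousand three hundred sixty-four (English words) → 9×1000 + 3×100 + 64 = 9364 (decimal)
Convert 9364 (decimal) → 9364 = 9×1000 + 3×100 + 6×10 + 4 → 9 thousands, 3 hundreds, 6 tens, 4 ones (place-value notation)
9 thousands, 3 hundreds, 6 tens, 4 ones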